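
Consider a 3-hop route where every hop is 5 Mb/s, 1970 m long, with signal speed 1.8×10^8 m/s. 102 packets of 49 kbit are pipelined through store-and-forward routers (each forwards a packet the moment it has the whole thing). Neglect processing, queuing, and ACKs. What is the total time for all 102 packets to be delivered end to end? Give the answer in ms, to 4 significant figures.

1019 ms

Per-hop transmission t_tx = L/R = 49000/5000000 = 9.8 ms.
Per-hop propagation t_prop = 1970/180000000 = 0.0109444 ms.
Pipeline fill: first packet needs 3·t_tx to clear all hops; remaining 101 packets each add one t_tx.
Total = (3+102-1)·t_tx + 3·t_prop = 104·9.8 + 3·0.0109444 = 1019 ms.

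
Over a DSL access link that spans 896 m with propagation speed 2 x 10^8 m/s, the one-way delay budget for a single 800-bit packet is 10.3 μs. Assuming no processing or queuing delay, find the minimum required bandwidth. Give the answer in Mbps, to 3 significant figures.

Propagation delay = 896 / 200000000 = 4.48 μs.
Transmission budget = 10.3 − 4.48 = 5.82 μs.
R ≥ L / t_tx = 800 bits / 5.82e-06 s = 137 Mbps.

137 Mbps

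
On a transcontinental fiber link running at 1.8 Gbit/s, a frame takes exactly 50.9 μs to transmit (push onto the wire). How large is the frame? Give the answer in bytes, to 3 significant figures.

L = R × t_tx = 1800000000 b/s × 5.09e-05 s = 91620 bits.
In bytes: 91620 / 8 = 11500 bytes.

11500 bytes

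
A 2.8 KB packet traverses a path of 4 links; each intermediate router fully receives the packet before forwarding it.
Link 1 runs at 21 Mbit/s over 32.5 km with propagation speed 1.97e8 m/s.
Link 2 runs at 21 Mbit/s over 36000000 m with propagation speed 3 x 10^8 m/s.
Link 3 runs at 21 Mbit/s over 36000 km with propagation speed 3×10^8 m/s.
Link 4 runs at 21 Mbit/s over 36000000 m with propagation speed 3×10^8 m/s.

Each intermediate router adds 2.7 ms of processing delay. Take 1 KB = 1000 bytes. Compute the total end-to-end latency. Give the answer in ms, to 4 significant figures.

372.5 ms

L = 22400 bits.
Transmission delay per hop = L/R = 22400/21000000 = 1.06667 ms; 4 hops → 4.26667 ms.
Propagation delays (d/s per hop): 0.164975, 120, 120, 120 ms; sum = 360.165 ms.
Processing at 3 router(s): 3 × 2.7 ms = 8.1 ms.
End-to-end = 372.5 ms.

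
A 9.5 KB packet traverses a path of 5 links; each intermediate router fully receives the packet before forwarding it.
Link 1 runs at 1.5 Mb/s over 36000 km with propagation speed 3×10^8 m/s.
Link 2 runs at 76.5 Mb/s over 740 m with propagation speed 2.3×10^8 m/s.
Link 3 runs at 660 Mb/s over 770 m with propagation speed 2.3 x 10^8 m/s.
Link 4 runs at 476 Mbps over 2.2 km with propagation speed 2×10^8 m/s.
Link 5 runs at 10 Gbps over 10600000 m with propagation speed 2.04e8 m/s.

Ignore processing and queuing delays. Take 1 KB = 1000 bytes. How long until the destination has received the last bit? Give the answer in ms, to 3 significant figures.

L = 76000 bits.
Transmission delays (L/R per hop): 50.6667, 0.993464, 0.115152, 0.159664, 0.0076 ms; sum = 51.9425 ms.
Propagation delays (d/s per hop): 120, 0.00321739, 0.00334783, 0.011, 51.9608 ms; sum = 171.978 ms.
End-to-end = 224 ms.

224 ms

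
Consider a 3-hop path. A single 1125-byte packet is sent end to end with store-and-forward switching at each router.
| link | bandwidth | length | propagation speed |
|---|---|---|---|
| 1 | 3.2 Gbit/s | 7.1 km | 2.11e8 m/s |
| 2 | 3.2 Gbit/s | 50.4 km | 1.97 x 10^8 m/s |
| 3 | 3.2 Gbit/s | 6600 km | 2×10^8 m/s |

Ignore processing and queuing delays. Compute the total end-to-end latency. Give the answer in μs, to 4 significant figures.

L = 1125 × 8 = 9000 bits.
Transmission delay per hop = L/R = 9000/3200000000 = 2.8125 μs; 3 hops → 8.4375 μs.
Propagation delays (d/s per hop): 33.6493, 255.838, 33000 μs; sum = 33289.5 μs.
End-to-end = 33300 μs.

33300 μs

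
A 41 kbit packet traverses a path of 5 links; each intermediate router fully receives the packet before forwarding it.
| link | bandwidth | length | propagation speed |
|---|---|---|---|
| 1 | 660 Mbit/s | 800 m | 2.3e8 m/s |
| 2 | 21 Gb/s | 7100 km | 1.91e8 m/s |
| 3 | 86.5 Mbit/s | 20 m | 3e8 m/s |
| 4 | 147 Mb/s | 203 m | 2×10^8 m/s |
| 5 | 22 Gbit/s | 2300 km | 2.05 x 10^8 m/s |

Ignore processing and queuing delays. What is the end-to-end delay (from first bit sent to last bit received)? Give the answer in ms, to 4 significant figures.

49.22 ms

L = 41000 bits.
Transmission delays (L/R per hop): 0.0621212, 0.00195238, 0.473988, 0.278912, 0.00186364 ms; sum = 0.818837 ms.
Propagation delays (d/s per hop): 0.00347826, 37.1728, 6.66667e-05, 0.001015, 11.2195 ms; sum = 48.3968 ms.
End-to-end = 49.22 ms.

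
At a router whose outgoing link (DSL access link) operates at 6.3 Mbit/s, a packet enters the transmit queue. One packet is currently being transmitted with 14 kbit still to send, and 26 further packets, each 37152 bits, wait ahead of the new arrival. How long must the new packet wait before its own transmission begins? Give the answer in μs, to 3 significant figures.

156000 μs

Each queued packet: L/R = 37152/6300000 = 5897.14 μs.
26 queued → 153326 μs.
Plus remaining 14000 bits of current packet: 2222.22 μs.
Queuing delay = 156000 μs.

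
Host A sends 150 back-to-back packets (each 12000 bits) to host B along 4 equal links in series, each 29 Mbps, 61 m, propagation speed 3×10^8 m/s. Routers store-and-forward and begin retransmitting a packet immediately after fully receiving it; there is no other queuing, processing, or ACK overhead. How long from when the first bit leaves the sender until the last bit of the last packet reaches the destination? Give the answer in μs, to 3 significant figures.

63300 μs

Per-hop transmission t_tx = L/R = 12000/29000000 = 413.793 μs.
Per-hop propagation t_prop = 61/300000000 = 0.203333 μs.
Pipeline fill: first packet needs 4·t_tx to clear all hops; remaining 149 packets each add one t_tx.
Total = (4+150-1)·t_tx + 4·t_prop = 153·413.793 + 4·0.203333 = 63300 μs.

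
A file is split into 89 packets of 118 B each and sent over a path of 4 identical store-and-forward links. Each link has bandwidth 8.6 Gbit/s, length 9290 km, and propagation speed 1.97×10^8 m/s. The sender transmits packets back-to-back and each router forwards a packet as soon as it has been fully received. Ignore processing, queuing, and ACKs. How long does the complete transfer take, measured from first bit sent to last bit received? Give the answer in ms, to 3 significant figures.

Per-hop transmission t_tx = L/R = 944/8600000000 = 0.000109767 ms.
Per-hop propagation t_prop = 9290000/197000000 = 47.1574 ms.
Pipeline fill: first packet needs 4·t_tx to clear all hops; remaining 88 packets each add one t_tx.
Total = (4+89-1)·t_tx + 4·t_prop = 92·0.000109767 + 4·47.1574 = 189 ms.

189 ms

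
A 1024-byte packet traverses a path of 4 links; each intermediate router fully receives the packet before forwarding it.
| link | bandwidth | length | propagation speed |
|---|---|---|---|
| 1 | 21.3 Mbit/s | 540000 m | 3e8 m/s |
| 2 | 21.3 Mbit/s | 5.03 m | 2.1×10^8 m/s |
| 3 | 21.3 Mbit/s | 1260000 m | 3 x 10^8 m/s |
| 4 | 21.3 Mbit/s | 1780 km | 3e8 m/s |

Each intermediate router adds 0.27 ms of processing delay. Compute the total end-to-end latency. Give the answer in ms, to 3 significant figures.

14.3 ms

L = 1024 × 8 = 8192 bits.
Transmission delay per hop = L/R = 8192/21300000 = 0.384601 ms; 4 hops → 1.5384 ms.
Propagation delays (d/s per hop): 1.8, 2.39524e-05, 4.2, 5.93333 ms; sum = 11.9334 ms.
Processing at 3 router(s): 3 × 0.27 ms = 0.81 ms.
End-to-end = 14.3 ms.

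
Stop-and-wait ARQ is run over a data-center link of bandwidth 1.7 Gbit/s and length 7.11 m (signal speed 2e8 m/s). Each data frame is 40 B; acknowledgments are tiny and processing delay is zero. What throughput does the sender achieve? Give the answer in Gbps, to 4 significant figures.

t_tx = L/R = 320/1700000000 = 1.88235e-07 s.
t_prop = 7.11/200000000 = 3.555e-08 s; RTT = 7.11e-08 s.
Cycle = t_tx + RTT = 2.59335e-07 s.
Throughput = L / cycle = 320 / 2.59335e-07 = 1.234 Gbps.

1.234 Gbps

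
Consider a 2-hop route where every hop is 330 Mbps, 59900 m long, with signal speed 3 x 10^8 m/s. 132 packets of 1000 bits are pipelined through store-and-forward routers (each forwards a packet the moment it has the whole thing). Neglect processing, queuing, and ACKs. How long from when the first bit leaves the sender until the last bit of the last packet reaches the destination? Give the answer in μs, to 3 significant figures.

Per-hop transmission t_tx = L/R = 1000/330000000 = 3.0303 μs.
Per-hop propagation t_prop = 59900/300000000 = 199.667 μs.
Pipeline fill: first packet needs 2·t_tx to clear all hops; remaining 131 packets each add one t_tx.
Total = (2+132-1)·t_tx + 2·t_prop = 133·3.0303 + 2·199.667 = 802 μs.

802 μs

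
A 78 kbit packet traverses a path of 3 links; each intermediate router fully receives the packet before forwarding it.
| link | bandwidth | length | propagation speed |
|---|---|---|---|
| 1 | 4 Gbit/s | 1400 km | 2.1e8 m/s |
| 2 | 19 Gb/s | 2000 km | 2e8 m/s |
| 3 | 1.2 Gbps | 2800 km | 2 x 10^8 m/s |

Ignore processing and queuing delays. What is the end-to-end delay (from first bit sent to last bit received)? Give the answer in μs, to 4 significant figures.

L = 78000 bits.
Transmission delays (L/R per hop): 19.5, 4.10526, 65 μs; sum = 88.6053 μs.
Propagation delays (d/s per hop): 6666.67, 10000, 14000 μs; sum = 30666.7 μs.
End-to-end = 30760 μs.

30760 μs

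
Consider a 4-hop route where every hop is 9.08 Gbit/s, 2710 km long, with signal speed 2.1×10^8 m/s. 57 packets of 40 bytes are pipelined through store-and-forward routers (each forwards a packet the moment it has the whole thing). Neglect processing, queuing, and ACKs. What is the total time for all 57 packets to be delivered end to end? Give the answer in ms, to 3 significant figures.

51.6 ms

Per-hop transmission t_tx = L/R = 320/9080000000 = 3.52423e-05 ms.
Per-hop propagation t_prop = 2710000/210000000 = 12.9048 ms.
Pipeline fill: first packet needs 4·t_tx to clear all hops; remaining 56 packets each add one t_tx.
Total = (4+57-1)·t_tx + 4·t_prop = 60·3.52423e-05 + 4·12.9048 = 51.6 ms.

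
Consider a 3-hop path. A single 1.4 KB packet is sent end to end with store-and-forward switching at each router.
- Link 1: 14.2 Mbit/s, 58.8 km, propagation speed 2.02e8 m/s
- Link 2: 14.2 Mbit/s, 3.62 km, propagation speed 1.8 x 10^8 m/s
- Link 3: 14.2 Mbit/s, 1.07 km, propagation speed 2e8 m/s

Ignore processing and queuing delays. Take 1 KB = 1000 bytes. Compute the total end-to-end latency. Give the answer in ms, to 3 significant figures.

2.68 ms

L = 11200 bits.
Transmission delay per hop = L/R = 11200/14200000 = 0.788732 ms; 3 hops → 2.3662 ms.
Propagation delays (d/s per hop): 0.291089, 0.0201111, 0.00535 ms; sum = 0.31655 ms.
End-to-end = 2.68 ms.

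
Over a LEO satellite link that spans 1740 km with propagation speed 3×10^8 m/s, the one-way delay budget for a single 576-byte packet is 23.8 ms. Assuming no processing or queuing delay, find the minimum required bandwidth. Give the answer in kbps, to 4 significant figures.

256.0 kbps

L = 4608 bits.
Propagation delay = 1740000 / 300000000 = 5.8 ms.
Transmission budget = 23.8 − 5.8 = 18 ms.
R ≥ L / t_tx = 4608 bits / 0.018 s = 256.0 kbps.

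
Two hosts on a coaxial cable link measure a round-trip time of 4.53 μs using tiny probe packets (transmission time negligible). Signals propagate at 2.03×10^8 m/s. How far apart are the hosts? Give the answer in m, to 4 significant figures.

459.8 m

One-way propagation = RTT/2 = 2.265 μs.
d = s × t = 2.03e+08 × 2.265e-06 = 459.8 m.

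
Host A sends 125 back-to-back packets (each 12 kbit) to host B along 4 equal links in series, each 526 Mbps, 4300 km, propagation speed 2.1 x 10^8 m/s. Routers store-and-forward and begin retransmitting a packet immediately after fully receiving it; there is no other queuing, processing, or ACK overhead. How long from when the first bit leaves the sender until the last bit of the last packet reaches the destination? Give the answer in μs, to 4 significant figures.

Per-hop transmission t_tx = L/R = 12000/526000000 = 22.8137 μs.
Per-hop propagation t_prop = 4300000/210000000 = 20476.2 μs.
Pipeline fill: first packet needs 4·t_tx to clear all hops; remaining 124 packets each add one t_tx.
Total = (4+125-1)·t_tx + 4·t_prop = 128·22.8137 + 4·20476.2 = 84820 μs.

84820 μs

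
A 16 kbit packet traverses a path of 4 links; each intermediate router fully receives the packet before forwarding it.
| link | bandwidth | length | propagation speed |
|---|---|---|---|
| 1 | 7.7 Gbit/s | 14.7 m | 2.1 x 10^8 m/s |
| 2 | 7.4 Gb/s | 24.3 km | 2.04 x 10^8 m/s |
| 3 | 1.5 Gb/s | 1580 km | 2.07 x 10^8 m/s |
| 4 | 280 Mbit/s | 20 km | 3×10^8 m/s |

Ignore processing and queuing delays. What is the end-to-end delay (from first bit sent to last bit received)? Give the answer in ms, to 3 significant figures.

L = 16000 bits.
Transmission delays (L/R per hop): 0.00207792, 0.00216216, 0.0106667, 0.0571429 ms; sum = 0.0720496 ms.
Propagation delays (d/s per hop): 7e-05, 0.119118, 7.63285, 0.0666667 ms; sum = 7.8187 ms.
End-to-end = 7.89 ms.

7.89 ms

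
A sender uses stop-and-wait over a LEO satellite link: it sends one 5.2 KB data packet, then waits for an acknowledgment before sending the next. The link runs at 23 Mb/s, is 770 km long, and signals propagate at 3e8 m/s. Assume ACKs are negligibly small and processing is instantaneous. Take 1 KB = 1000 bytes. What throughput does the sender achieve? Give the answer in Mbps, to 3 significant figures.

5.99 Mbps

t_tx = L/R = 41600/23000000 = 0.0018087 s.
t_prop = 770000/300000000 = 0.00256667 s; RTT = 0.00513333 s.
Cycle = t_tx + RTT = 0.00694203 s.
Throughput = L / cycle = 41600 / 0.00694203 = 5.99 Mbps.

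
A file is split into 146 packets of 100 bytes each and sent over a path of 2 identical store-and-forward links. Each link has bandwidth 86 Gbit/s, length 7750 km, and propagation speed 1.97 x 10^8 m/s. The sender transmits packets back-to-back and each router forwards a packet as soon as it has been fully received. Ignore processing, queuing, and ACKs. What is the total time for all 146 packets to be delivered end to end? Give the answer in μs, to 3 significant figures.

Per-hop transmission t_tx = L/R = 800/86000000000 = 0.00930233 μs.
Per-hop propagation t_prop = 7750000/197000000 = 39340.1 μs.
Pipeline fill: first packet needs 2·t_tx to clear all hops; remaining 145 packets each add one t_tx.
Total = (2+146-1)·t_tx + 2·t_prop = 147·0.00930233 + 2·39340.1 = 78700 μs.

78700 μs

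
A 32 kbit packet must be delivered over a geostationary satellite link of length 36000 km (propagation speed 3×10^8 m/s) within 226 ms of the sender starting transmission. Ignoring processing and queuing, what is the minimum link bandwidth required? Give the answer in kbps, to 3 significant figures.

302 kbps

Propagation delay = 36000000 / 300000000 = 120 ms.
Transmission budget = 226 − 120 = 106 ms.
R ≥ L / t_tx = 32000 bits / 0.106 s = 302 kbps.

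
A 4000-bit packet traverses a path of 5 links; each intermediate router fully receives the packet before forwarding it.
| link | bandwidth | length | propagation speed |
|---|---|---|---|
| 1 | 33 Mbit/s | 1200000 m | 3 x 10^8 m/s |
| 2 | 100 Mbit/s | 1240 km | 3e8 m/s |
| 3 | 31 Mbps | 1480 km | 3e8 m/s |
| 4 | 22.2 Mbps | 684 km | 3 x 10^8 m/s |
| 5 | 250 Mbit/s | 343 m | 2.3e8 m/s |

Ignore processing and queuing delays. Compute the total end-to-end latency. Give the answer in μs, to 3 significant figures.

Transmission delays (L/R per hop): 121.212, 40, 129.032, 180.18, 16 μs; sum = 486.425 μs.
Propagation delays (d/s per hop): 4000, 4133.33, 4933.33, 2280, 1.4913 μs; sum = 15348.2 μs.
End-to-end = 15800 μs.

15800 μs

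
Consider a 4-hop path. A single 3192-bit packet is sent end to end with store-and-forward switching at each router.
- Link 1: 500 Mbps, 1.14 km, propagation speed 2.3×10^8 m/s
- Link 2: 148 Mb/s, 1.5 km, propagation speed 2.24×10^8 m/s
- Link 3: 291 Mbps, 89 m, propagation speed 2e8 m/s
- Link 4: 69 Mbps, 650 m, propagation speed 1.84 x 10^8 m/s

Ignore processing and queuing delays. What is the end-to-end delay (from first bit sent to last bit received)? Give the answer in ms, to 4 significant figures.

Transmission delays (L/R per hop): 0.006384, 0.0215676, 0.0109691, 0.0462609 ms; sum = 0.0851815 ms.
Propagation delays (d/s per hop): 0.00495652, 0.00669643, 0.000445, 0.00353261 ms; sum = 0.0156306 ms.
End-to-end = 0.1008 ms.

0.1008 ms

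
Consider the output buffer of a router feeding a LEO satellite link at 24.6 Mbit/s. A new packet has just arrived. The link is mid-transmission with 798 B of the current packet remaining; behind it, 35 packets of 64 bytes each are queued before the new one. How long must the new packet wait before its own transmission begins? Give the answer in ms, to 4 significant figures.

0.9880 ms

Each queued packet: L/R = 512/24600000 = 0.020813 ms.
35 queued → 0.728455 ms.
Plus remaining 6384 bits of current packet: 0.259512 ms.
Queuing delay = 0.9880 ms.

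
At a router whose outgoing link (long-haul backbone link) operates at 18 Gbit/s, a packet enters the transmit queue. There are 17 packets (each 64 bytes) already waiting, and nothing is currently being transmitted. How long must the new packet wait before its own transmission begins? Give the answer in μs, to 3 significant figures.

0.484 μs

Each queued packet: L/R = 512/18000000000 = 0.0284444 μs.
17 queued → 0.483556 μs.
Queuing delay = 0.484 μs.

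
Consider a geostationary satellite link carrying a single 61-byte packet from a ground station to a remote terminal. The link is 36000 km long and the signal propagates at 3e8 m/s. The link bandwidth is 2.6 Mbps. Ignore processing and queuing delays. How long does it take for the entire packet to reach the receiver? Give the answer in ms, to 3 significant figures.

120 ms

L = 61 × 8 = 488 bits.
Transmission delay = L/R = 488 / 2600000 = 0.187692 ms.
Propagation delay = d/s = 36000000 m / 300000000 m/s = 120 ms.
Total = 120 ms.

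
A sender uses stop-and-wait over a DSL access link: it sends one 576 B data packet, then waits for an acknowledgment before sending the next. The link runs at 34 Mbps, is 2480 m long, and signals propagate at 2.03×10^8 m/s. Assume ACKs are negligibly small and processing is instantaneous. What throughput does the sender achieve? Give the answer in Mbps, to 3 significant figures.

t_tx = L/R = 4608/34000000 = 0.000135529 s.
t_prop = 2480/2.03e+08 = 1.22167e-05 s; RTT = 2.44335e-05 s.
Cycle = t_tx + RTT = 0.000159963 s.
Throughput = L / cycle = 4608 / 0.000159963 = 28.8 Mbps.

28.8 Mbps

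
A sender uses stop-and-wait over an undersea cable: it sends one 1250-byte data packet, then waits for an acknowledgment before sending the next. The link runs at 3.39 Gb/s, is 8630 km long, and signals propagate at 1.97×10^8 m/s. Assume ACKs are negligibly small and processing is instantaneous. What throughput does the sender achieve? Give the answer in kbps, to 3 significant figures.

114 kbps

t_tx = L/R = 10000/3390000000 = 2.94985e-06 s.
t_prop = 8630000/197000000 = 0.0438071 s; RTT = 0.0876142 s.
Cycle = t_tx + RTT = 0.0876172 s.
Throughput = L / cycle = 10000 / 0.0876172 = 114 kbps.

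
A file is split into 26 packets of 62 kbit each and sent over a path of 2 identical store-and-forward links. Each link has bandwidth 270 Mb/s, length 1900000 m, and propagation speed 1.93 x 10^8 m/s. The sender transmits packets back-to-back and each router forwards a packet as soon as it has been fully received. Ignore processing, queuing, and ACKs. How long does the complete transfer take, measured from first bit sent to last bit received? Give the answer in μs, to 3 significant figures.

Per-hop transmission t_tx = L/R = 62000/270000000 = 229.63 μs.
Per-hop propagation t_prop = 1900000/193000000 = 9844.56 μs.
Pipeline fill: first packet needs 2·t_tx to clear all hops; remaining 25 packets each add one t_tx.
Total = (2+26-1)·t_tx + 2·t_prop = 27·229.63 + 2·9844.56 = 25900 μs.

25900 μs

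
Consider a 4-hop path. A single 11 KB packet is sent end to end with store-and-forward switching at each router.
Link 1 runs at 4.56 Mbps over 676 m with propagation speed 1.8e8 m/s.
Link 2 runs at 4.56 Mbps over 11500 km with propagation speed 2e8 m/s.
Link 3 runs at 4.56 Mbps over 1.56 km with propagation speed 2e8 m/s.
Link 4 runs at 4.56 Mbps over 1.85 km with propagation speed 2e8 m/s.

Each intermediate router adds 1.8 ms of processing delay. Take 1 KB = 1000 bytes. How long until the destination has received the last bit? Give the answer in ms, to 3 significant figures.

L = 88000 bits.
Transmission delay per hop = L/R = 88000/4560000 = 19.2982 ms; 4 hops → 77.193 ms.
Propagation delays (d/s per hop): 0.00375556, 57.5, 0.0078, 0.00925 ms; sum = 57.5208 ms.
Processing at 3 router(s): 3 × 1.8 ms = 5.4 ms.
End-to-end = 140 ms.

140 ms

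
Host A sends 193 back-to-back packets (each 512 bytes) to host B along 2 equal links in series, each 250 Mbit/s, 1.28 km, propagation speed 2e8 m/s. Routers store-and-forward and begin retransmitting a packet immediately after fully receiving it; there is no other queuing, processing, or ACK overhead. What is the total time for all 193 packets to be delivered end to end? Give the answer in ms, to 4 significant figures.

3.191 ms

Per-hop transmission t_tx = L/R = 4096/250000000 = 0.016384 ms.
Per-hop propagation t_prop = 1280/200000000 = 0.0064 ms.
Pipeline fill: first packet needs 2·t_tx to clear all hops; remaining 192 packets each add one t_tx.
Total = (2+193-1)·t_tx + 2·t_prop = 194·0.016384 + 2·0.0064 = 3.191 ms.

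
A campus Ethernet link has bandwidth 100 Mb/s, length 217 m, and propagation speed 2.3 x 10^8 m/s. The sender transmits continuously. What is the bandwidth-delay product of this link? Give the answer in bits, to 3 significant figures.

94.3 bits

Propagation delay = 217 / 2.3e+08 = 9.43478e-07 s.
BDP = R × t_prop = 100000000 × 9.43478e-07 = 94.3478 bits.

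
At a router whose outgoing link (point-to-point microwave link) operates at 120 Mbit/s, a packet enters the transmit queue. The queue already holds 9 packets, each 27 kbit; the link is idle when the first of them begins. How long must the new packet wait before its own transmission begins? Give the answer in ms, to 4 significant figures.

2.025 ms

Each queued packet: L/R = 27000/120000000 = 0.225 ms.
9 queued → 2.025 ms.
Queuing delay = 2.025 ms.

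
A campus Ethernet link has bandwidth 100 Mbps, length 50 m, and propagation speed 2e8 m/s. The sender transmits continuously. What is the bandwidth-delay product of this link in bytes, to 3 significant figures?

Propagation delay = 50 / 200000000 = 2.5e-07 s.
BDP = R × t_prop = 100000000 × 2.5e-07 = 25 bits.
In bytes: 25/8 = 3.13 bytes.

3.13 bytes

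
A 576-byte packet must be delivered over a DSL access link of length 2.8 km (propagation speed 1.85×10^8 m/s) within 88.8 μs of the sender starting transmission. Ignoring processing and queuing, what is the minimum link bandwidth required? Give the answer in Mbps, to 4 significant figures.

62.55 Mbps

L = 4608 bits.
Propagation delay = 2800 / 185000000 = 15.1351 μs.
Transmission budget = 88.8 − 15.1351 = 73.6649 μs.
R ≥ L / t_tx = 4608 bits / 7.36649e-05 s = 62.55 Mbps.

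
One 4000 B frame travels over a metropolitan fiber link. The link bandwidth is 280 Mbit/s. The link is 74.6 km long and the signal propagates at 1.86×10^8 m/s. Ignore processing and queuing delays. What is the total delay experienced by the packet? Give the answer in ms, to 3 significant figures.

0.515 ms

L = 4000 × 8 = 32000 bits.
Transmission delay = L/R = 32000 / 280000000 = 0.114286 ms.
Propagation delay = d/s = 74600 m / 186000000 m/s = 0.401075 ms.
Total = 0.515 ms.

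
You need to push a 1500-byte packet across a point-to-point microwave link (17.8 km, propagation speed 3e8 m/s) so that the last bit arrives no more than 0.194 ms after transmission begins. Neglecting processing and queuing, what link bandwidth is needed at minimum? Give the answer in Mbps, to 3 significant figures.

L = 12000 bits.
Propagation delay = 17800 / 300000000 = 0.0593333 ms.
Transmission budget = 0.194 − 0.0593333 = 0.134667 ms.
R ≥ L / t_tx = 12000 bits / 0.000134667 s = 89.1 Mbps.

89.1 Mbps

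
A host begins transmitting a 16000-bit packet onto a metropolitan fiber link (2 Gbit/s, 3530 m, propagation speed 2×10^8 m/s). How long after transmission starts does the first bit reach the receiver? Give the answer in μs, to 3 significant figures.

First bit experiences only propagation delay: d/s = 3530/200000000 = 17.7 μs.

17.7 μs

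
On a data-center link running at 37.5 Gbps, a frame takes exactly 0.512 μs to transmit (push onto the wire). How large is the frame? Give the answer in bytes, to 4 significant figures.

2400 bytes

L = R × t_tx = 37500000000 b/s × 5.12e-07 s = 19200 bits.
In bytes: 19200 / 8 = 2400 bytes.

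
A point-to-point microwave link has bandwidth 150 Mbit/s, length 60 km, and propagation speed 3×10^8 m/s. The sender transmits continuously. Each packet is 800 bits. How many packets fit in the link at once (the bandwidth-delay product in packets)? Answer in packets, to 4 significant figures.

37.50 packets

Propagation delay = 60000 / 300000000 = 0.0002 s.
BDP = R × t_prop = 150000000 × 0.0002 = 30000 bits.
In packets of 800 bits: 37.50 packets.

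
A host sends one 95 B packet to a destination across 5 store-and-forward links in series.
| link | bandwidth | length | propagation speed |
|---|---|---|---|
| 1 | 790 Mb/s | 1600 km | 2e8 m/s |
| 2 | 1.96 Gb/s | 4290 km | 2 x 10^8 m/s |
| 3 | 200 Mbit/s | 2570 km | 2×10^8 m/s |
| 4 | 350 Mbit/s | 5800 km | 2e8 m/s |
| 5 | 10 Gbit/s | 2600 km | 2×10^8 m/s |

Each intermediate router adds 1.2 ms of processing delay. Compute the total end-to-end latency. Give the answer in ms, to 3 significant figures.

89.1 ms

L = 95 × 8 = 760 bits.
Transmission delays (L/R per hop): 0.000962025, 0.000387755, 0.0038, 0.00217143, 7.6e-05 ms; sum = 0.00739721 ms.
Propagation delays (d/s per hop): 8, 21.45, 12.85, 29, 13 ms; sum = 84.3 ms.
Processing at 4 router(s): 4 × 1.2 ms = 4.8 ms.
End-to-end = 89.1 ms.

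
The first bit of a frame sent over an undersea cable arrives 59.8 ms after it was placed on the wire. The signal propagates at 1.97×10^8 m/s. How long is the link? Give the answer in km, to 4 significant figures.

d = s × t_prop = 197000000 × 0.0598 = 11780 km.

11780 km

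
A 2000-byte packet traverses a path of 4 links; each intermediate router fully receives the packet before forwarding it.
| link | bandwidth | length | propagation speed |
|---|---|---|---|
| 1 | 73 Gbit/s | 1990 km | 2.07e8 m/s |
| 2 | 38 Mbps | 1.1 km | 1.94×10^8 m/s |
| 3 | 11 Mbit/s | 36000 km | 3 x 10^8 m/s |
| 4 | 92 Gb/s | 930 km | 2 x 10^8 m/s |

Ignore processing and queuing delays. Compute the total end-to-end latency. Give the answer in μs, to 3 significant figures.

136000 μs

L = 2000 × 8 = 16000 bits.
Transmission delays (L/R per hop): 0.219178, 421.053, 1454.55, 0.173913 μs; sum = 1875.99 μs.
Propagation delays (d/s per hop): 9613.53, 5.6701, 120000, 4650 μs; sum = 134269 μs.
End-to-end = 136000 μs.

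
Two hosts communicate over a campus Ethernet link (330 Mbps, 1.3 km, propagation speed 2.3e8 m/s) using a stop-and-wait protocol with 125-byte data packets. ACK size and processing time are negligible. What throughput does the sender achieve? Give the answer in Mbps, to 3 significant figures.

69.8 Mbps

t_tx = L/R = 1000/330000000 = 3.0303e-06 s.
t_prop = 1300/2.3e+08 = 5.65217e-06 s; RTT = 1.13043e-05 s.
Cycle = t_tx + RTT = 1.43347e-05 s.
Throughput = L / cycle = 1000 / 1.43347e-05 = 69.8 Mbps.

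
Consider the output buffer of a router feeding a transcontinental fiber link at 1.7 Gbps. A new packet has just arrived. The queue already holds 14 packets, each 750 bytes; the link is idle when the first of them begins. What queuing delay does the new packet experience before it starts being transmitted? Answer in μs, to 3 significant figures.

49.4 μs

Each queued packet: L/R = 6000/1700000000 = 3.52941 μs.
14 queued → 49.4118 μs.
Queuing delay = 49.4 μs.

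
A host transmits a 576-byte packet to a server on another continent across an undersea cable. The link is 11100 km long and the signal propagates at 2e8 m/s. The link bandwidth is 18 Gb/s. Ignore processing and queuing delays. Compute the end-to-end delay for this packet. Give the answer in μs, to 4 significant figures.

55500 μs

L = 576 × 8 = 4608 bits.
Transmission delay = L/R = 4608 / 18000000000 = 0.256 μs.
Propagation delay = d/s = 11100000 m / 200000000 m/s = 55500 μs.
Total = 55500 μs.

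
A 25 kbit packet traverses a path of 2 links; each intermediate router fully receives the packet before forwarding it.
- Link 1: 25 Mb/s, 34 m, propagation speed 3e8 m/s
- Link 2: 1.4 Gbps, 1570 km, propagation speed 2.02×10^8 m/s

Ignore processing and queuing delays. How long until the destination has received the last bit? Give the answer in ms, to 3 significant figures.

L = 25000 bits.
Transmission delays (L/R per hop): 1, 0.0178571 ms; sum = 1.01786 ms.
Propagation delays (d/s per hop): 0.000113333, 7.77228 ms; sum = 7.77239 ms.
End-to-end = 8.79 ms.

8.79 ms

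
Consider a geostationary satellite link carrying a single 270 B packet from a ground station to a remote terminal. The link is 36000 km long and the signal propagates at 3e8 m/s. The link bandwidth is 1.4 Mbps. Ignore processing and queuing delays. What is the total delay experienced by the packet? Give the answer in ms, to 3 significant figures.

122 ms

L = 270 × 8 = 2160 bits.
Transmission delay = L/R = 2160 / 1400000 = 1.54286 ms.
Propagation delay = d/s = 36000000 m / 300000000 m/s = 120 ms.
Total = 122 ms.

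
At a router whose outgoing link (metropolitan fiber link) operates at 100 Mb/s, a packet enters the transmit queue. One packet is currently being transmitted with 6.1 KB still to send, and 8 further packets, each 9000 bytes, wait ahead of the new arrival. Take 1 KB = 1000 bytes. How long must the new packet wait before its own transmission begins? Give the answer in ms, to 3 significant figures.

6.25 ms

Each queued packet: L/R = 72000/100000000 = 0.72 ms.
8 queued → 5.76 ms.
Plus remaining 48800 bits of current packet: 0.488 ms.
Queuing delay = 6.25 ms.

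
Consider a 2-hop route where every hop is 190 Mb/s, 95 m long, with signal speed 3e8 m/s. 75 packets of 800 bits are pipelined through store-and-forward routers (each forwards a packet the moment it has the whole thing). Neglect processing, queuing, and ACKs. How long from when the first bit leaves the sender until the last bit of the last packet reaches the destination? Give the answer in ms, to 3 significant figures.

Per-hop transmission t_tx = L/R = 800/190000000 = 0.00421053 ms.
Per-hop propagation t_prop = 95/300000000 = 0.000316667 ms.
Pipeline fill: first packet needs 2·t_tx to clear all hops; remaining 74 packets each add one t_tx.
Total = (2+75-1)·t_tx + 2·t_prop = 76·0.00421053 + 2·0.000316667 = 0.321 ms.

0.321 ms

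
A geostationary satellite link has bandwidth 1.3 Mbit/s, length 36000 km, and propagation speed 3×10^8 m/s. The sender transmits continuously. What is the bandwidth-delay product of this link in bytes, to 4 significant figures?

Propagation delay = 36000000 / 300000000 = 0.12 s.
BDP = R × t_prop = 1300000 × 0.12 = 156000 bits.
In bytes: 156000/8 = 19500 bytes.

19500 bytes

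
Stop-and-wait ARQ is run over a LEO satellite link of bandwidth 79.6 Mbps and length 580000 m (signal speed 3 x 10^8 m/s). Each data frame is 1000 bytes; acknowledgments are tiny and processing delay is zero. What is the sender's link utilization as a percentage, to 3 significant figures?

t_tx = L/R = 8000/79600000 = 0.000100503 s.
t_prop = 580000/300000000 = 0.00193333 s; RTT = 0.00386667 s.
Cycle = t_tx + RTT = 0.00396717 s.
Utilization = t_tx / cycle = 0.000100503/0.00396717 = 2.53 %.

2.53 %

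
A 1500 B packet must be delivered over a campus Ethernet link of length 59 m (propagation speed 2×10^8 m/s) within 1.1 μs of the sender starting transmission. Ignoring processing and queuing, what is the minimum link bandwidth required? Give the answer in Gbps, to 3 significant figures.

L = 12000 bits.
Propagation delay = 59 / 200000000 = 0.295 μs.
Transmission budget = 1.1 − 0.295 = 0.805 μs.
R ≥ L / t_tx = 12000 bits / 8.05e-07 s = 14.9 Gbps.

14.9 Gbps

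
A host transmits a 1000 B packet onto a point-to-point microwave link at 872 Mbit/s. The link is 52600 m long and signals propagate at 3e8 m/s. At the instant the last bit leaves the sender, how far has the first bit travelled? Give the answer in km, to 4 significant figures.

t_tx = L/R = 8000/872000000 = 9.17431e-06 s.
Distance = s × t_tx = 300000000 × 9.17431e-06 = 2.752 km.

2.752 km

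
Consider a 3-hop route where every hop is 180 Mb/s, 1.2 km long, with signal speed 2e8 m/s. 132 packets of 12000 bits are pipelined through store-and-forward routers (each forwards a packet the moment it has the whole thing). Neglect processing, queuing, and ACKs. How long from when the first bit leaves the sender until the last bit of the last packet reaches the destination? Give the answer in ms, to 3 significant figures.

8.95 ms

Per-hop transmission t_tx = L/R = 12000/180000000 = 0.0666667 ms.
Per-hop propagation t_prop = 1200/200000000 = 0.006 ms.
Pipeline fill: first packet needs 3·t_tx to clear all hops; remaining 131 packets each add one t_tx.
Total = (3+132-1)·t_tx + 3·t_prop = 134·0.0666667 + 3·0.006 = 8.95 ms.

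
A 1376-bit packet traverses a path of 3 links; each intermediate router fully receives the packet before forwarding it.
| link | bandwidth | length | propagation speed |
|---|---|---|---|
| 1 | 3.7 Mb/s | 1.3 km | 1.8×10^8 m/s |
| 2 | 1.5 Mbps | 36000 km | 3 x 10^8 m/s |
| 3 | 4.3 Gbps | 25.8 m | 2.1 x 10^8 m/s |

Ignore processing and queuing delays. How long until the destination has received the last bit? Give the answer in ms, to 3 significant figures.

Transmission delays (L/R per hop): 0.371892, 0.917333, 0.00032 ms; sum = 1.28955 ms.
Propagation delays (d/s per hop): 0.00722222, 120, 0.000122857 ms; sum = 120.007 ms.
End-to-end = 121 ms.

121 ms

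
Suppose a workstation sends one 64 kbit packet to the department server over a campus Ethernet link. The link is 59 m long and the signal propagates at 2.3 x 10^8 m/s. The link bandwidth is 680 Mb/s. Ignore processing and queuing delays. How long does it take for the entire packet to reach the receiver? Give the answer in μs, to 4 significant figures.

94.37 μs

L = 64000 bits.
Transmission delay = L/R = 64000 / 680000000 = 94.1176 μs.
Propagation delay = d/s = 59 m / 2.3e+08 m/s = 0.256522 μs.
Total = 94.37 μs.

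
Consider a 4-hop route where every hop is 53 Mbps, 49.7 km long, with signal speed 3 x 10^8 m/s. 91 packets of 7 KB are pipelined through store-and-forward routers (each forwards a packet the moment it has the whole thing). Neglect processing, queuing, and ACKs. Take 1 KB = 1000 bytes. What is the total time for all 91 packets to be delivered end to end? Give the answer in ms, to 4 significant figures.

99.98 ms

Per-hop transmission t_tx = L/R = 56000/53000000 = 1.0566 ms.
Per-hop propagation t_prop = 49700/300000000 = 0.165667 ms.
Pipeline fill: first packet needs 4·t_tx to clear all hops; remaining 90 packets each add one t_tx.
Total = (4+91-1)·t_tx + 4·t_prop = 94·1.0566 + 4·0.165667 = 99.98 ms.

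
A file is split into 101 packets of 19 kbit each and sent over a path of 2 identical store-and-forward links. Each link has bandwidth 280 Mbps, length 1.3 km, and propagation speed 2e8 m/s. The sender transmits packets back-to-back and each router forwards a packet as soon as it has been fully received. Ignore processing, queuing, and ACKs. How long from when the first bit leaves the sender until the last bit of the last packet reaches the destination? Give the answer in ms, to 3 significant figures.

Per-hop transmission t_tx = L/R = 19000/280000000 = 0.0678571 ms.
Per-hop propagation t_prop = 1300/200000000 = 0.0065 ms.
Pipeline fill: first packet needs 2·t_tx to clear all hops; remaining 100 packets each add one t_tx.
Total = (2+101-1)·t_tx + 2·t_prop = 102·0.0678571 + 2·0.0065 = 6.93 ms.

6.93 ms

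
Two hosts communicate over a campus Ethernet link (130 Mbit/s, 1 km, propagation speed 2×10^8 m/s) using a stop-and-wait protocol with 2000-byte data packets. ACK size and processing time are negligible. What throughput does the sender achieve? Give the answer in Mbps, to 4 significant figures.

120.2 Mbps

t_tx = L/R = 16000/130000000 = 0.000123077 s.
t_prop = 1000/200000000 = 5e-06 s; RTT = 1e-05 s.
Cycle = t_tx + RTT = 0.000133077 s.
Throughput = L / cycle = 16000 / 0.000133077 = 120.2 Mbps.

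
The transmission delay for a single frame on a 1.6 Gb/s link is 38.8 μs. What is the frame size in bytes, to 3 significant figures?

7760 bytes

L = R × t_tx = 1600000000 b/s × 3.88e-05 s = 62080 bits.
In bytes: 62080 / 8 = 7760 bytes.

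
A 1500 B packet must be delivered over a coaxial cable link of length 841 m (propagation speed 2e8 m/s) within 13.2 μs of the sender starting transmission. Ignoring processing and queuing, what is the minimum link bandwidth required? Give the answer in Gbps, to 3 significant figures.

1.33 Gbps

L = 12000 bits.
Propagation delay = 841 / 200000000 = 4.205 μs.
Transmission budget = 13.2 − 4.205 = 8.995 μs.
R ≥ L / t_tx = 12000 bits / 8.995e-06 s = 1.33 Gbps.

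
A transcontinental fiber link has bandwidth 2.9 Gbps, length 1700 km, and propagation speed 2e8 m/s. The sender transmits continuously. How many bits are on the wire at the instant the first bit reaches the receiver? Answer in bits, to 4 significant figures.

24650000 bits

Propagation delay = 1700000 / 200000000 = 0.0085 s.
BDP = R × t_prop = 2900000000 × 0.0085 = 24650000 bits.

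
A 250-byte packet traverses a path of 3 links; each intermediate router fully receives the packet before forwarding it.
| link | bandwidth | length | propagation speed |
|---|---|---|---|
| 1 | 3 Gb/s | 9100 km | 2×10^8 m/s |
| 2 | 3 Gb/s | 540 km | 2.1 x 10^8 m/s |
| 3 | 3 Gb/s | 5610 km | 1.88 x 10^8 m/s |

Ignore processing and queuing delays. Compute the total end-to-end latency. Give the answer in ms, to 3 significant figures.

77.9 ms

L = 250 × 8 = 2000 bits.
Transmission delay per hop = L/R = 2000/3000000000 = 0.000666667 ms; 3 hops → 0.002 ms.
Propagation delays (d/s per hop): 45.5, 2.57143, 29.8404 ms; sum = 77.9119 ms.
End-to-end = 77.9 ms.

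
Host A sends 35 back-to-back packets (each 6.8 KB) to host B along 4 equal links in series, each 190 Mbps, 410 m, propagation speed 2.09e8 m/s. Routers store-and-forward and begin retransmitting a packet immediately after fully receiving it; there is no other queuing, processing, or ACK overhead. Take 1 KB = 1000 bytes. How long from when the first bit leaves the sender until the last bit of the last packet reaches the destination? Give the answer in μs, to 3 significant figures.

10900 μs

Per-hop transmission t_tx = L/R = 54400/190000000 = 286.316 μs.
Per-hop propagation t_prop = 410/209000000 = 1.96172 μs.
Pipeline fill: first packet needs 4·t_tx to clear all hops; remaining 34 packets each add one t_tx.
Total = (4+35-1)·t_tx + 4·t_prop = 38·286.316 + 4·1.96172 = 10900 μs.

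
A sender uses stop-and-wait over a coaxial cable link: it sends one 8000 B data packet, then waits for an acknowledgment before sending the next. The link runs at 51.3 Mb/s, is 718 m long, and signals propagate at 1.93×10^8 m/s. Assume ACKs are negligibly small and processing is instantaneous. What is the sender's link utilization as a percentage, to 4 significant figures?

99.41 %

t_tx = L/R = 64000/51300000 = 0.00124756 s.
t_prop = 718/193000000 = 3.72021e-06 s; RTT = 7.44041e-06 s.
Cycle = t_tx + RTT = 0.001255 s.
Utilization = t_tx / cycle = 0.00124756/0.001255 = 99.41 %.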